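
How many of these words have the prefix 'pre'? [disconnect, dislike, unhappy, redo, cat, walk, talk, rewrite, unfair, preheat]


Checking each word for prefix 'pre':
  'disconnect' -> no (count: 0)
  'dislike' -> no (count: 0)
  'unhappy' -> no (count: 0)
  'redo' -> no (count: 0)
  'cat' -> no (count: 0)
  'walk' -> no (count: 0)
  'talk' -> no (count: 0)
  'rewrite' -> no (count: 0)
  'unfair' -> no (count: 0)
  'preheat' -> YES, starts with 'pre' (count: 1)
Total with prefix 'pre': 1

1


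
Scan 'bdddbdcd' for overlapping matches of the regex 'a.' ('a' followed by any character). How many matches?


Pattern: a. means 'a' followed by any character.
Scanning 'bdddbdcd' position-by-position:
  Pos 0: window 'bd' -> no
  Pos 1: window 'dd' -> no
  Pos 2: window 'dd' -> no
  Pos 3: window 'db' -> no
  Pos 4: window 'bd' -> no
  Pos 5: window 'dc' -> no
  Pos 6: window 'cd' -> no
  Pos 7: window 'd' -> no
Total matches: 0

0


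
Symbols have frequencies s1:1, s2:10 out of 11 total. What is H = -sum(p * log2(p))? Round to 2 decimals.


Computing entropy H = -sum(p_i * log2(p_i)):
  s1: p = 1/11 = 0.0909, -p*log2(p) = 0.3145
  s2: p = 10/11 = 0.9091, -p*log2(p) = 0.1250
H = sum of terms = 0.4395
Rounded to 2 decimals: 0.44

0.44


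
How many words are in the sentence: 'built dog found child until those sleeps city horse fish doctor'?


Counting words by splitting on spaces:
  Word 1: 'built'
  Word 2: 'dog'
  Word 3: 'found'
  Word 4: 'child'
  Word 5: 'until'
  Word 6: 'those'
  Word 7: 'sleeps'
  Word 8: 'city'
  Word 9: 'horse'
  Word 10: 'fish'
  Word 11: 'doctor'
Total words: 11

11


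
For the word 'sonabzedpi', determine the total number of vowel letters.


Scanning each character of 'sonabzedpi':
  Position 1: 's' -> consonant (running count: 0)
  Position 2: 'o' -> vowel (running count: 1)
  Position 3: 'n' -> consonant (running count: 1)
  Position 4: 'a' -> vowel (running count: 2)
  Position 5: 'b' -> consonant (running count: 2)
  Position 6: 'z' -> consonant (running count: 2)
  Position 7: 'e' -> vowel (running count: 3)
  Position 8: 'd' -> consonant (running count: 3)
  Position 9: 'p' -> consonant (running count: 3)
  Position 10: 'i' -> vowel (running count: 4)
Total vowels: 4

4


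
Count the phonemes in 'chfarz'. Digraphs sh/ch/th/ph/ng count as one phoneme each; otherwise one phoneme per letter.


Parsing 'chfarz' greedily, digraphs first:
  'ch' -> digraph (1 consonant phoneme) (phonemes so far: 1)
  'f' -> consonant phoneme (phonemes so far: 2)
  'a' -> vowel phoneme (phonemes so far: 3)
  'r' -> consonant phoneme (phonemes so far: 4)
  'z' -> consonant phoneme (phonemes so far: 5)
Total phonemes: 5

5


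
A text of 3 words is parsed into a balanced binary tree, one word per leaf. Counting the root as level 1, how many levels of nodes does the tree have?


In a balanced binary tree with n leaves the deepest leaf is ceil(log2(n)) edges below the root,
so counting node levels inclusive of root and leaves gives ceil(log2(n)) + 1 levels.
log2(3) = 1.5850
ceil(1.5850) = 2
levels = 2 + 1 = 3

3


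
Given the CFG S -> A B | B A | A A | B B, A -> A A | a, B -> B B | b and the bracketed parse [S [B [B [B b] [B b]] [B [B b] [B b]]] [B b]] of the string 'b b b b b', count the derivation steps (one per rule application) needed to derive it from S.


Every bracketed nonterminal node [X ...] in the tree is produced by exactly one rule application.
Reading the tree off as a leftmost derivation:
  Step 1: S  =>  B B   (applied S -> B B)
  Step 2: B B  =>  B B B   (applied B -> B B)
  Step 3: B B B  =>  B B B B   (applied B -> B B)
  Step 4: B B B B  =>  b B B B   (applied B -> b)
  Step 5: b B B B  =>  b b B B   (applied B -> b)
  Step 6: b b B B  =>  b b B B B   (applied B -> B B)
  Step 7: b b B B B  =>  b b b B B   (applied B -> b)
  Step 8: b b b B B  =>  b b b b B   (applied B -> b)
  Step 9: b b b b B  =>  b b b b b   (applied B -> b)
Final yield: b b b b b
Total rewrite steps: 9

9


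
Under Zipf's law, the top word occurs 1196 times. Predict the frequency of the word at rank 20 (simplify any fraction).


Zipf's law: freq(rank) = f1 / rank
f1 = 1196, rank = 20
freq = 1196 / 20
GCD(1196, 20) = 4
Simplified: 299/5

299/5


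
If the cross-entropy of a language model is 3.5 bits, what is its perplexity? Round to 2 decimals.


Perplexity formula: PP = 2^H
H = 3.5
PP = 2^3.5
Decompose: 2^3.5 = 2^3 * 2^0.5 = 2^3 * sqrt(2)
2^3 = 8, sqrt(2) ~ 1.4142136
PP ~ 8 * 1.4142136 = 11.3137088
Rounded to 2 decimals: 11.31

11.31


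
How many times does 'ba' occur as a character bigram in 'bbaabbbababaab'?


Scanning 'bbaabbbababaab' for bigram 'ba':
  Position 0: 'bb' -> no
  Position 1: 'ba' -> MATCH
  Position 2: 'aa' -> no
  Position 3: 'ab' -> no
  Position 4: 'bb' -> no
  Position 5: 'bb' -> no
  Position 6: 'ba' -> MATCH
  Position 7: 'ab' -> no
  Position 8: 'ba' -> MATCH
  Position 9: 'ab' -> no
  Position 10: 'ba' -> MATCH
  Position 11: 'aa' -> no
  Position 12: 'ab' -> no
Total matches: 4

4


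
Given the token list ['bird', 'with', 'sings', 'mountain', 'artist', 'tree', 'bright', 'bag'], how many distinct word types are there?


Listing all tokens and tracking unique types:
  Token 1: 'bird' -> NEW (unique so far: 1)
  Token 2: 'with' -> NEW (unique so far: 2)
  Token 3: 'sings' -> NEW (unique so far: 3)
  Token 4: 'mountain' -> NEW (unique so far: 4)
  Token 5: 'artist' -> NEW (unique so far: 5)
  Token 6: 'tree' -> NEW (unique so far: 6)
  Token 7: 'bright' -> NEW (unique so far: 7)
  Token 8: 'bag' -> NEW (unique so far: 8)
Unique types: ('artist', 'bag', 'bird', 'bright', 'mountain', 'sings', 'tree', 'with')
Vocabulary size: 8

8


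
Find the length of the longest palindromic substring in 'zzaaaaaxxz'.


Scanning 'zzaaaaaxxz' for palindromic substrings.
Substring at positions 2-6: 'aaaaa'.
Check: reverse('aaaaa') = 'aaaaa' -> palindrome confirmed.
Neighbouring characters ('z' / 'x') break symmetry, so it cannot extend further.
No longer palindromic substring exists; longest length = 5

5


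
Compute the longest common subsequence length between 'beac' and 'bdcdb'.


DP table for LCS of 'beac' and 'bdcdb':
       b  d  c  d  b
    0  0  0  0  0  0
  b 0  1  1  1  1  1
  e 0  1  1  1  1  1
  a 0  1  1  1  1  1
  c 0  1  1  2  2  2
LCS: 'bc'
LCS length = 2

2


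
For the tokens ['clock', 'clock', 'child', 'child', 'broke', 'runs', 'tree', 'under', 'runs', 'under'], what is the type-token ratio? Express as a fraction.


Tokens: 10
Unique types: ('broke', 'child', 'clock', 'runs', 'tree', 'under') = 6
TTR = 6/10
Simplify: divide both by 2 -> 3/5
TTR = 3/5

3/5


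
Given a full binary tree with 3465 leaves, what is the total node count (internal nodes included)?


Leaf nodes (terminals): 3465
Internal nodes = n - 1 = 3465 - 1 = 3464
Total = leaves + internal = 3465 + 3464 = 6929

6929


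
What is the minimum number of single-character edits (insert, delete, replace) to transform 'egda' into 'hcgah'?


Building DP table for s1='egda' (len 4) and s2='hcgah' (len 5):
       h  c  g  a  h
    0  1  2  3  4  5
  e 1  1  2  3  4  5
  g 2  2  2  2  3  4
  d 3  3  3  3  3  4
  a 4  4  4  4  3  4
Edit distance = dp[4][5] = 4

4


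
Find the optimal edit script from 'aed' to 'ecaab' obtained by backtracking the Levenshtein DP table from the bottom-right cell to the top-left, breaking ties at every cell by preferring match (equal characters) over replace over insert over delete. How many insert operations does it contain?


Edit distance = 4. Backtracking from cell (3, 5) with preference match > replace > insert > delete,
then listing the resulting alignment 'aed' -> 'ecaab' left to right:
  Step 1: insert 'e' [insertion #1]
  Step 2: insert 'c' [insertion #2]
  Step 3: keep 'a'
  Step 4: replace e->a
  Step 5: replace d->b
Total insertions: 2

2


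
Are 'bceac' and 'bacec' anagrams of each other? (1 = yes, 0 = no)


Sort characters of 'bceac': 'abcce'
Sort characters of 'bacec': 'abcce'
Sorted forms match -> they ARE anagrams
Result: 1

1


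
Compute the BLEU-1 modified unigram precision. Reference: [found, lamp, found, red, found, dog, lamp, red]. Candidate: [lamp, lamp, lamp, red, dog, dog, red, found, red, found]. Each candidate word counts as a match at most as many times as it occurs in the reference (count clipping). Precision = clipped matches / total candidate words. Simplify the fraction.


Reference word counts: {'dog': 1, 'found': 3, 'lamp': 2, 'red': 2}
Checking each candidate word (with clipping):
  'lamp' -> in reference (ref count 2, used 1/2) -> match (matches: 1)
  'lamp' -> in reference (ref count 2, used 2/2) -> match (matches: 2)
  'lamp' -> ref count 2 already used up (2/2) -> clipped, no match (matches: 2)
  'red' -> in reference (ref count 2, used 1/2) -> match (matches: 3)
  'dog' -> in reference (ref count 1, used 1/1) -> match (matches: 4)
  'dog' -> ref count 1 already used up (1/1) -> clipped, no match (matches: 4)
  'red' -> in reference (ref count 2, used 2/2) -> match (matches: 5)
  'found' -> in reference (ref count 3, used 1/3) -> match (matches: 6)
  'red' -> ref count 2 already used up (2/2) -> clipped, no match (matches: 6)
  'found' -> in reference (ref count 3, used 2/3) -> match (matches: 7)
Clipped matches: 7, Candidate length: 10
Precision = 7/10

7/10


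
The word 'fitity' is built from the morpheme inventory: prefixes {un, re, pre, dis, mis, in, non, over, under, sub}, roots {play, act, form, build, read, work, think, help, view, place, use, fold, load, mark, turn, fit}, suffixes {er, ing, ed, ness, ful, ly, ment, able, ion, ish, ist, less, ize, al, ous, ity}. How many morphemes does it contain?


Segmenting 'fitity' against the inventory:
  'fit' -> root (morpheme 1)
  'ity' -> suffix (morpheme 2)
Total morphemes: 2

2


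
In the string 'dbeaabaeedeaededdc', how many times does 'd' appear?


Scanning 'dbeaabaeedeaededdc' for 'd':
  Position 0: 'd' -> MATCH (count: 1)
  Position 9: 'd' -> MATCH (count: 2)
  Position 13: 'd' -> MATCH (count: 3)
  Position 15: 'd' -> MATCH (count: 4)
  Position 16: 'd' -> MATCH (count: 5)
Total occurrences of 'd': 5

5


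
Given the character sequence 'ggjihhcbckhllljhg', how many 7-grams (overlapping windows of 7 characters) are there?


String 'ggjihhcbckhllljhg' has length L = 17.
Number of overlapping n-grams = L - n + 1
Substituting: 17 - 7 + 1 = 11

11


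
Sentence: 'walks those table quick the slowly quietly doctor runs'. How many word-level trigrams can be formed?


Word trigrams from [9] words:
  Trigram 1: (walks those table)
  Trigram 2: (those table quick)
  Trigram 3: (table quick the)
  Trigram 4: (quick the slowly)
  Trigram 5: (the slowly quietly)
  Trigram 6: (slowly quietly doctor)
  Trigram 7: (quietly doctor runs)
Total word trigrams: 9 - 2 = 7

7


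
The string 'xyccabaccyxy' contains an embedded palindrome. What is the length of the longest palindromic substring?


Scanning 'xyccabaccyxy' for palindromic substrings.
Substring at positions 0-10: 'xyccabaccyx'.
Check: reverse('xyccabaccyx') = 'xyccabaccyx' -> palindrome confirmed.
Neighbouring characters ('-' / 'y') break symmetry, so it cannot extend further.
No longer palindromic substring exists; longest length = 11

11


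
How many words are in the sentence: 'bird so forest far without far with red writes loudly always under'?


Counting words by splitting on spaces:
  Word 1: 'bird'
  Word 2: 'so'
  Word 3: 'forest'
  Word 4: 'far'
  Word 5: 'without'
  Word 6: 'far'
  Word 7: 'with'
  Word 8: 'red'
  Word 9: 'writes'
  Word 10: 'loudly'
  Word 11: 'always'
  Word 12: 'under'
Total words: 12

12


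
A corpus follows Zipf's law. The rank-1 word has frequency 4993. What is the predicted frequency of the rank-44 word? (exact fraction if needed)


Zipf's law: freq(rank) = f1 / rank
f1 = 4993, rank = 44
freq = 4993 / 44
GCD(4993, 44) = 1
Simplified: 4993/44

4993/44


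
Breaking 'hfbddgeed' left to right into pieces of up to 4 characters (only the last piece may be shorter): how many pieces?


'hfbddgeed' has 9 characters.
Chunking with max size 4:
  Chunk 1: 'hfbd' (positions 0-3)
  Chunk 2: 'dgee' (positions 4-7)
  Chunk 3: 'd' (positions 8-8)
Total chunks: ceil(9 / 4) = 3

3


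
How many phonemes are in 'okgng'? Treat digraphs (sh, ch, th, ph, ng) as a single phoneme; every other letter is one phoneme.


Parsing 'okgng' greedily, digraphs first:
  'o' -> vowel phoneme (phonemes so far: 1)
  'k' -> consonant phoneme (phonemes so far: 2)
  'g' -> consonant phoneme (phonemes so far: 3)
  'ng' -> digraph (1 consonant phoneme) (phonemes so far: 4)
Total phonemes: 4

4


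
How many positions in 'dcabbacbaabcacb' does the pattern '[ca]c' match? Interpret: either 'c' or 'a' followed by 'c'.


Pattern: [ca]c means either 'c' or 'a' followed by 'c'.
Scanning 'dcabbacbaabcacb' position-by-position:
  Pos 0: window 'dc' -> no
  Pos 1: window 'ca' -> no
  Pos 2: window 'ab' -> no
  Pos 3: window 'bb' -> no
  Pos 4: window 'ba' -> no
  Pos 5: window 'ac' -> MATCH
  Pos 6: window 'cb' -> no
  Pos 7: window 'ba' -> no
  Pos 8: window 'aa' -> no
  Pos 9: window 'ab' -> no
  Pos 10: window 'bc' -> no
  Pos 11: window 'ca' -> no
  Pos 12: window 'ac' -> MATCH
  Pos 13: window 'cb' -> no
  Pos 14: window 'b' -> no
Total matches: 2

2


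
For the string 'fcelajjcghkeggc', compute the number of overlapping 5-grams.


String 'fcelajjcghkeggc' has length L = 15.
Number of overlapping n-grams = L - n + 1
Substituting: 15 - 5 + 1 = 11

11


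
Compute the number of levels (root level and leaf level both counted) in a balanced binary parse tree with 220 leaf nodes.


In a balanced binary tree with n leaves the deepest leaf is ceil(log2(n)) edges below the root,
so counting node levels inclusive of root and leaves gives ceil(log2(n)) + 1 levels.
log2(220) = 7.7814
ceil(7.7814) = 8
levels = 8 + 1 = 9

9


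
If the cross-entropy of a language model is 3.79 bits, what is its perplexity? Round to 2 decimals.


Perplexity formula: PP = 2^H
H = 3.79
PP = 2^3.79
Decompose: 2^3.79 = 2^3 * 2^0.79
2^3 = 8, 2^0.79 ~ 1.7290745
PP ~ 8 * 1.7290745 = 13.8325960
Rounded to 2 decimals: 13.83

13.83


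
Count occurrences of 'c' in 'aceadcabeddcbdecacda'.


Scanning 'aceadcabeddcbdecacda' for 'c':
  Position 1: 'c' -> MATCH (count: 1)
  Position 5: 'c' -> MATCH (count: 2)
  Position 11: 'c' -> MATCH (count: 3)
  Position 15: 'c' -> MATCH (count: 4)
  Position 17: 'c' -> MATCH (count: 5)
Total occurrences of 'c': 5

5


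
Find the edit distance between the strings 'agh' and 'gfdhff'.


Building DP table for s1='agh' (len 3) and s2='gfdhff' (len 6):
       g  f  d  h  f  f
    0  1  2  3  4  5  6
  a 1  1  2  3  4  5  6
  g 2  1  2  3  4  5  6
  h 3  2  2  3  3  4  5
Edit distance = dp[3][6] = 5

5


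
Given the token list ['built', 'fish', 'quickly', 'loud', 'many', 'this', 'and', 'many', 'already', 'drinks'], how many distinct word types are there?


Listing all tokens and tracking unique types:
  Token 1: 'built' -> NEW (unique so far: 1)
  Token 2: 'fish' -> NEW (unique so far: 2)
  Token 3: 'quickly' -> NEW (unique so far: 3)
  Token 4: 'loud' -> NEW (unique so far: 4)
  Token 5: 'many' -> NEW (unique so far: 5)
  Token 6: 'this' -> NEW (unique so far: 6)
  Token 7: 'and' -> NEW (unique so far: 7)
  Token 8: 'many' -> duplicate (unique so far: 7)
  Token 9: 'already' -> NEW (unique so far: 8)
  Token 10: 'drinks' -> NEW (unique so far: 9)
Unique types: ('already', 'and', 'built', 'drinks', 'fish', 'loud', 'many', 'quickly', 'this')
Vocabulary size: 9

9


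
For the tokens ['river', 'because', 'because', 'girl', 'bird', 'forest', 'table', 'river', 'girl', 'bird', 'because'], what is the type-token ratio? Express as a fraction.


Tokens: 11
Unique types: ('because', 'bird', 'forest', 'girl', 'river', 'table') = 6
TTR = 6/11
Already in lowest terms.

6/11


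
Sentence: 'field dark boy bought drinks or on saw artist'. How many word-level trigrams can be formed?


Word trigrams from [9] words:
  Trigram 1: (field dark boy)
  Trigram 2: (dark boy bought)
  Trigram 3: (boy bought drinks)
  Trigram 4: (bought drinks or)
  Trigram 5: (drinks or on)
  Trigram 6: (or on saw)
  Trigram 7: (on saw artist)
Total word trigrams: 9 - 2 = 7

7


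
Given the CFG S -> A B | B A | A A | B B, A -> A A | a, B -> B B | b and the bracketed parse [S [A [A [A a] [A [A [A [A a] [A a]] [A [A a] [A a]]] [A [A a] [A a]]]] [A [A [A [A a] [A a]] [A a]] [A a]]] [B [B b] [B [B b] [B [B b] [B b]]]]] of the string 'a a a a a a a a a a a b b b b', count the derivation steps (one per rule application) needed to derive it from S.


Every bracketed nonterminal node [X ...] in the tree is produced by exactly one rule application.
Reading the tree off as a leftmost derivation:
  Step 1: S  =>  A B   (applied S -> A B)
  Step 2: A B  =>  A A B   (applied A -> A A)
  Step 3: A A B  =>  A A A B   (applied A -> A A)
  Step 4: A A A B  =>  a A A B   (applied A -> a)
  Step 5: a A A B  =>  a A A A B   (applied A -> A A)
  Step 6: a A A A B  =>  a A A A A B   (applied A -> A A)
  Step 7: a A A A A B  =>  a A A A A A B   (applied A -> A A)
  Step 8: a A A A A A B  =>  a a A A A A B   (applied A -> a)
  Step 9: a a A A A A B  =>  a a a A A A B   (applied A -> a)
  Step 10: a a a A A A B  =>  a a a A A A A B   (applied A -> A A)
  Step 11: a a a A A A A B  =>  a a a a A A A B   (applied A -> a)
  Step 12: a a a a A A A B  =>  a a a a a A A B   (applied A -> a)
  Step 13: a a a a a A A B  =>  a a a a a A A A B   (applied A -> A A)
  Step 14: a a a a a A A A B  =>  a a a a a a A A B   (applied A -> a)
  Step 15: a a a a a a A A B  =>  a a a a a a a A B   (applied A -> a)
  Step 16: a a a a a a a A B  =>  a a a a a a a A A B   (applied A -> A A)
  Step 17: a a a a a a a A A B  =>  a a a a a a a A A A B   (applied A -> A A)
  Step 18: a a a a a a a A A A B  =>  a a a a a a a A A A A B   (applied A -> A A)
  Step 19: a a a a a a a A A A A B  =>  a a a a a a a a A A A B   (applied A -> a)
  Step 20: a a a a a a a a A A A B  =>  a a a a a a a a a A A B   (applied A -> a)
  Step 21: a a a a a a a a a A A B  =>  a a a a a a a a a a A B   (applied A -> a)
  Step 22: a a a a a a a a a a A B  =>  a a a a a a a a a a a B   (applied A -> a)
  Step 23: a a a a a a a a a a a B  =>  a a a a a a a a a a a B B   (applied B -> B B)
  Step 24: a a a a a a a a a a a B B  =>  a a a a a a a a a a a b B   (applied B -> b)
  Step 25: a a a a a a a a a a a b B  =>  a a a a a a a a a a a b B B   (applied B -> B B)
  Step 26: a a a a a a a a a a a b B B  =>  a a a a a a a a a a a b b B   (applied B -> b)
  Step 27: a a a a a a a a a a a b b B  =>  a a a a a a a a a a a b b B B   (applied B -> B B)
  Step 28: a a a a a a a a a a a b b B B  =>  a a a a a a a a a a a b b b B   (applied B -> b)
  Step 29: a a a a a a a a a a a b b b B  =>  a a a a a a a a a a a b b b b   (applied B -> b)
Final yield: a a a a a a a a a a a b b b b
Total rewrite steps: 29

29


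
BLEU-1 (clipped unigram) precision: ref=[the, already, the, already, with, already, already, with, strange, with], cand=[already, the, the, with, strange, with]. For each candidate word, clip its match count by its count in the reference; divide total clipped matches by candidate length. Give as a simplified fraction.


Reference word counts: {'already': 4, 'strange': 1, 'the': 2, 'with': 3}
Checking each candidate word (with clipping):
  'already' -> in reference (ref count 4, used 1/4) -> match (matches: 1)
  'the' -> in reference (ref count 2, used 1/2) -> match (matches: 2)
  'the' -> in reference (ref count 2, used 2/2) -> match (matches: 3)
  'with' -> in reference (ref count 3, used 1/3) -> match (matches: 4)
  'strange' -> in reference (ref count 1, used 1/1) -> match (matches: 5)
  'with' -> in reference (ref count 3, used 2/3) -> match (matches: 6)
Clipped matches: 6, Candidate length: 6
Precision = 6/6 = 1

1


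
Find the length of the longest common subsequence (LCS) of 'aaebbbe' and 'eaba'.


DP table for LCS of 'aaebbbe' and 'eaba':
       e  a  b  a
    0  0  0  0  0
  a 0  0  1  1  1
  a 0  0  1  1  2
  e 0  1  1  1  2
  b 0  1  1  2  2
  b 0  1  1  2  2
  b 0  1  1  2  2
  e 0  1  1  2  2
LCS: 'aa'
LCS length = 2

2


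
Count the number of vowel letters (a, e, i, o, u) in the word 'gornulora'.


Scanning each character of 'gornulora':
  Position 1: 'g' -> consonant (running count: 0)
  Position 2: 'o' -> vowel (running count: 1)
  Position 3: 'r' -> consonant (running count: 1)
  Position 4: 'n' -> consonant (running count: 1)
  Position 5: 'u' -> vowel (running count: 2)
  Position 6: 'l' -> consonant (running count: 2)
  Position 7: 'o' -> vowel (running count: 3)
  Position 8: 'r' -> consonant (running count: 3)
  Position 9: 'a' -> vowel (running count: 4)
Total vowels: 4

4


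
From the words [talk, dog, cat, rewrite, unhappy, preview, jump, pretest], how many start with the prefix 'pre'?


Checking each word for prefix 'pre':
  'talk' -> no (count: 0)
  'dog' -> no (count: 0)
  'cat' -> no (count: 0)
  'rewrite' -> no (count: 0)
  'unhappy' -> no (count: 0)
  'preview' -> YES, starts with 'pre' (count: 1)
  'jump' -> no (count: 1)
  'pretest' -> YES, starts with 'pre' (count: 2)
Total with prefix 'pre': 2

2


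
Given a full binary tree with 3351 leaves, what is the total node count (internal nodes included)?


Leaf nodes (terminals): 3351
Internal nodes = n - 1 = 3351 - 1 = 3350
Total = leaves + internal = 3351 + 3350 = 6701

6701


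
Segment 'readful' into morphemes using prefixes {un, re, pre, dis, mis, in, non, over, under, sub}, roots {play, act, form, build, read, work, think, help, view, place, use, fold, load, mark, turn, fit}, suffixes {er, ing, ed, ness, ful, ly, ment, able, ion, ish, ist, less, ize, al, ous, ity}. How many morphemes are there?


Segmenting 'readful' against the inventory:
  'read' -> root (morpheme 1)
  'ful' -> suffix (morpheme 2)
Total morphemes: 2

2


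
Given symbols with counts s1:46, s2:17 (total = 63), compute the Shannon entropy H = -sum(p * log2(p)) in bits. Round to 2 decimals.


Computing entropy H = -sum(p_i * log2(p_i)):
  s1: p = 46/63 = 0.7302, -p*log2(p) = 0.3313
  s2: p = 17/63 = 0.2698, -p*log2(p) = 0.5100
H = sum of terms = 0.8413
Rounded to 2 decimals: 0.84

0.84


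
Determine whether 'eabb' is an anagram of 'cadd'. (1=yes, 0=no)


Sort characters of 'eabb': 'abbe'
Sort characters of 'cadd': 'acdd'
Sorted forms differ -> they are NOT anagrams
Result: 0

0


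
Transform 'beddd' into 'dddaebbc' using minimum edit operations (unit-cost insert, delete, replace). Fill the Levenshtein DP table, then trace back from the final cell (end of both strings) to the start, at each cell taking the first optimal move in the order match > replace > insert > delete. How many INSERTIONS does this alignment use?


Edit distance = 7. Backtracking from cell (5, 8) with preference match > replace > insert > delete,
then listing the resulting alignment 'beddd' -> 'dddaebbc' left to right:
  Step 1: insert 'd' [insertion #1]
  Step 2: insert 'd' [insertion #2]
  Step 3: insert 'd' [insertion #3]
  Step 4: replace b->a
  Step 5: keep 'e'
  Step 6: replace d->b
  Step 7: replace d->b
  Step 8: replace d->c
Total insertions: 3

3


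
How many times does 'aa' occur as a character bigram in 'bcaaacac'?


Scanning 'bcaaacac' for bigram 'aa':
  Position 0: 'bc' -> no
  Position 1: 'ca' -> no
  Position 2: 'aa' -> MATCH
  Position 3: 'aa' -> MATCH
  Position 4: 'ac' -> no
  Position 5: 'ca' -> no
  Position 6: 'ac' -> no
Total matches: 2

2


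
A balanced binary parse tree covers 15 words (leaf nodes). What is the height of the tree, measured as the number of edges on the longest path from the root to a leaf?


In a balanced binary tree with n leaves the deepest leaf is ceil(log2(n)) edges below the root.
log2(15) = 3.9069
ceil(3.9069) = 4
height (edges) = 4

4


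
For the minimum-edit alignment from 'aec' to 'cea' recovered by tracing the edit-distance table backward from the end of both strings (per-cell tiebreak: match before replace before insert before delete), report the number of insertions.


Edit distance = 2. Backtracking from cell (3, 3) with preference match > replace > insert > delete,
then listing the resulting alignment 'aec' -> 'cea' left to right:
  Step 1: replace a->c
  Step 2: keep 'e'
  Step 3: replace c->a
Total insertions: 0

0


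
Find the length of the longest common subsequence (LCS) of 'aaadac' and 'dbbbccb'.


DP table for LCS of 'aaadac' and 'dbbbccb':
       d  b  b  b  c  c  b
    0  0  0  0  0  0  0  0
  a 0  0  0  0  0  0  0  0
  a 0  0  0  0  0  0  0  0
  a 0  0  0  0  0  0  0  0
  d 0  1  1  1  1  1  1  1
  a 0  1  1  1  1  1  1  1
  c 0  1  1  1  1  2  2  2
LCS: 'dc'
LCS length = 2

2


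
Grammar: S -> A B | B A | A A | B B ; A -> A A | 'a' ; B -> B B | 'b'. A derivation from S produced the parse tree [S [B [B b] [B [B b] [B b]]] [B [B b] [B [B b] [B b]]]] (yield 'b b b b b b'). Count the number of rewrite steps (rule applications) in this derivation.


Every bracketed nonterminal node [X ...] in the tree is produced by exactly one rule application.
Reading the tree off as a leftmost derivation:
  Step 1: S  =>  B B   (applied S -> B B)
  Step 2: B B  =>  B B B   (applied B -> B B)
  Step 3: B B B  =>  b B B   (applied B -> b)
  Step 4: b B B  =>  b B B B   (applied B -> B B)
  Step 5: b B B B  =>  b b B B   (applied B -> b)
  Step 6: b b B B  =>  b b b B   (applied B -> b)
  Step 7: b b b B  =>  b b b B B   (applied B -> B B)
  Step 8: b b b B B  =>  b b b b B   (applied B -> b)
  Step 9: b b b b B  =>  b b b b B B   (applied B -> B B)
  Step 10: b b b b B B  =>  b b b b b B   (applied B -> b)
  Step 11: b b b b b B  =>  b b b b b b   (applied B -> b)
Final yield: b b b b b b
Total rewrite steps: 11

11


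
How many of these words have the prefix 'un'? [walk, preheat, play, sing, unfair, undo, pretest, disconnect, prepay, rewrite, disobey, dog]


Checking each word for prefix 'un':
  'walk' -> no (count: 0)
  'preheat' -> no (count: 0)
  'play' -> no (count: 0)
  'sing' -> no (count: 0)
  'unfair' -> YES, starts with 'un' (count: 1)
  'undo' -> YES, starts with 'un' (count: 2)
  'pretest' -> no (count: 2)
  'disconnect' -> no (count: 2)
  'prepay' -> no (count: 2)
  'rewrite' -> no (count: 2)
  'disobey' -> no (count: 2)
  'dog' -> no (count: 2)
Total with prefix 'un': 2

2


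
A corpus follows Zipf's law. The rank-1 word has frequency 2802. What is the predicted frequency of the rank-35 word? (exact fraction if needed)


Zipf's law: freq(rank) = f1 / rank
f1 = 2802, rank = 35
freq = 2802 / 35
GCD(2802, 35) = 1
Simplified: 2802/35

2802/35


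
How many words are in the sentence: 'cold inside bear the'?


Counting words by splitting on spaces:
  Word 1: 'cold'
  Word 2: 'inside'
  Word 3: 'bear'
  Word 4: 'the'
Total words: 4

4


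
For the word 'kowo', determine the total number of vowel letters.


Scanning each character of 'kowo':
  Position 1: 'k' -> consonant (running count: 0)
  Position 2: 'o' -> vowel (running count: 1)
  Position 3: 'w' -> consonant (running count: 1)
  Position 4: 'o' -> vowel (running count: 2)
Total vowels: 2

2


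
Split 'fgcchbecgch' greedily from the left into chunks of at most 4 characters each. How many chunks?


'fgcchbecgch' has 11 characters.
Chunking with max size 4:
  Chunk 1: 'fgcc' (positions 0-3)
  Chunk 2: 'hbec' (positions 4-7)
  Chunk 3: 'gch' (positions 8-10)
Total chunks: ceil(11 / 4) = 3

3


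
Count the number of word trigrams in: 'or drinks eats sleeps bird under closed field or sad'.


Word trigrams from [10] words:
  Trigram 1: (or drinks eats)
  Trigram 2: (drinks eats sleeps)
  Trigram 3: (eats sleeps bird)
  Trigram 4: (sleeps bird under)
  Trigram 5: (bird under closed)
  Trigram 6: (under closed field)
  Trigram 7: (closed field or)
  Trigram 8: (field or sad)
Total word trigrams: 10 - 2 = 8

8


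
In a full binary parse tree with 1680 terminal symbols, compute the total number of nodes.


Leaf nodes (terminals): 1680
Internal nodes = n - 1 = 1680 - 1 = 1679
Total = leaves + internal = 1680 + 1679 = 3359

3359


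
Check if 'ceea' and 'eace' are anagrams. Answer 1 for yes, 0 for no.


Sort characters of 'ceea': 'acee'
Sort characters of 'eace': 'acee'
Sorted forms match -> they ARE anagrams
Result: 1

1


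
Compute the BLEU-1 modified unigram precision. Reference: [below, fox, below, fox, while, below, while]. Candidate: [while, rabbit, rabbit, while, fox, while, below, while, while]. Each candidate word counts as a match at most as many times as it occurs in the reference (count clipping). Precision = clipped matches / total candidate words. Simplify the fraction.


Reference word counts: {'below': 3, 'fox': 2, 'while': 2}
Checking each candidate word (with clipping):
  'while' -> in reference (ref count 2, used 1/2) -> match (matches: 1)
  'rabbit' -> not in reference -> no match (matches: 1)
  'rabbit' -> not in reference -> no match (matches: 1)
  'while' -> in reference (ref count 2, used 2/2) -> match (matches: 2)
  'fox' -> in reference (ref count 2, used 1/2) -> match (matches: 3)
  'while' -> ref count 2 already used up (2/2) -> clipped, no match (matches: 3)
  'below' -> in reference (ref count 3, used 1/3) -> match (matches: 4)
  'while' -> ref count 2 already used up (2/2) -> clipped, no match (matches: 4)
  'while' -> ref count 2 already used up (2/2) -> clipped, no match (matches: 4)
Clipped matches: 4, Candidate length: 9
Precision = 4/9

4/9


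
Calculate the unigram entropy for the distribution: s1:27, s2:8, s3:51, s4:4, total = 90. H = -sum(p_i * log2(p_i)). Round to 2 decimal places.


Computing entropy H = -sum(p_i * log2(p_i)):
  s1: p = 27/90 = 0.3000, -p*log2(p) = 0.5211
  s2: p = 8/90 = 0.0889, -p*log2(p) = 0.3104
  s3: p = 51/90 = 0.5667, -p*log2(p) = 0.4643
  s4: p = 4/90 = 0.0444, -p*log2(p) = 0.1996
H = sum of terms = 1.4954
Rounded to 2 decimals: 1.50

1.50


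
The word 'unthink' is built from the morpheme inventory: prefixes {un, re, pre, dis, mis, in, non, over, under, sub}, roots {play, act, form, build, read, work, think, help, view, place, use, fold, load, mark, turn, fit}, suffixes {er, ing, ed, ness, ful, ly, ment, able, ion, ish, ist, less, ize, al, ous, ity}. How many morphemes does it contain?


Segmenting 'unthink' against the inventory:
  'un' -> prefix (morpheme 1)
  'think' -> root (morpheme 2)
Total morphemes: 2

2


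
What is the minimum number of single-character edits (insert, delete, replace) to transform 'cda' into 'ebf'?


Building DP table for s1='cda' (len 3) and s2='ebf' (len 3):
       e  b  f
    0  1  2  3
  c 1  1  2  3
  d 2  2  2  3
  a 3  3  3  3
Edit distance = dp[3][3] = 3

3


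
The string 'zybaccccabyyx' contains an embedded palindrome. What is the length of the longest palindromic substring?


Scanning 'zybaccccabyyx' for palindromic substrings.
Substring at positions 1-10: 'ybaccccaby'.
Check: reverse('ybaccccaby') = 'ybaccccaby' -> palindrome confirmed.
Neighbouring characters ('z' / 'y') break symmetry, so it cannot extend further.
No longer palindromic substring exists; longest length = 10

10


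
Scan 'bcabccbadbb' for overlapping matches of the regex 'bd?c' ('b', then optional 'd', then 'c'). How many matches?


Pattern: bd?c means 'b', then optional 'd', then 'c'.
Scanning 'bcabccbadbb' position-by-position:
  Pos 0: window 'bca' -> MATCH
  Pos 1: window 'cab' -> no
  Pos 2: window 'abc' -> no
  Pos 3: window 'bcc' -> MATCH
  Pos 4: window 'ccb' -> no
  Pos 5: window 'cba' -> no
  Pos 6: window 'bad' -> no
  Pos 7: window 'adb' -> no
  Pos 8: window 'dbb' -> no
  Pos 9: window 'bb' -> no
  Pos 10: window 'b' -> no
Total matches: 2

2


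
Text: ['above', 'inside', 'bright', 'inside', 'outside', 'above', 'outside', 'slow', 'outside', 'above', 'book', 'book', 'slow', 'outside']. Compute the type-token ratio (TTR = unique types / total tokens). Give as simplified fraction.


Tokens: 14
Unique types: ('above', 'book', 'bright', 'inside', 'outside', 'slow') = 6
TTR = 6/14
Simplify: divide both by 2 -> 3/7
TTR = 3/7

3/7


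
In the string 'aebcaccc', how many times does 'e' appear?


Scanning 'aebcaccc' for 'e':
  Position 1: 'e' -> MATCH (count: 1)
Total occurrences of 'e': 1

1


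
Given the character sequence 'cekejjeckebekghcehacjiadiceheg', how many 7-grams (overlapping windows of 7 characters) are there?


String 'cekejjeckebekghcehacjiadiceheg' has length L = 30.
Number of overlapping n-grams = L - n + 1
Substituting: 30 - 7 + 1 = 24

24


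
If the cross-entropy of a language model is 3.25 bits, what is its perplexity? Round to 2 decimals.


Perplexity formula: PP = 2^H
H = 3.25
PP = 2^3.25
Decompose: 2^3.25 = 2^3 * 2^0.25
2^3 = 8, 2^0.25 ~ 1.1892071
PP ~ 8 * 1.1892071 = 9.5136568
Rounded to 2 decimals: 9.51

9.51


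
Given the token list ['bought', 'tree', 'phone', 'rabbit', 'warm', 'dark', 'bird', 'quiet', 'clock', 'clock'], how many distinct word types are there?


Listing all tokens and tracking unique types:
  Token 1: 'bought' -> NEW (unique so far: 1)
  Token 2: 'tree' -> NEW (unique so far: 2)
  Token 3: 'phone' -> NEW (unique so far: 3)
  Token 4: 'rabbit' -> NEW (unique so far: 4)
  Token 5: 'warm' -> NEW (unique so far: 5)
  Token 6: 'dark' -> NEW (unique so far: 6)
  Token 7: 'bird' -> NEW (unique so far: 7)
  Token 8: 'quiet' -> NEW (unique so far: 8)
  Token 9: 'clock' -> NEW (unique so far: 9)
  Token 10: 'clock' -> duplicate (unique so far: 9)
Unique types: ('bird', 'bought', 'clock', 'dark', 'phone', 'quiet', 'rabbit', 'tree', 'warm')
Vocabulary size: 9

9


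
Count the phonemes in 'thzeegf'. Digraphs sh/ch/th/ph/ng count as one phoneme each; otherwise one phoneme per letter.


Parsing 'thzeegf' greedily, digraphs first:
  'th' -> digraph (1 consonant phoneme) (phonemes so far: 1)
  'z' -> consonant phoneme (phonemes so far: 2)
  'e' -> vowel phoneme (phonemes so far: 3)
  'e' -> vowel phoneme (phonemes so far: 4)
  'g' -> consonant phoneme (phonemes so far: 5)
  'f' -> consonant phoneme (phonemes so far: 6)
Total phonemes: 6

6


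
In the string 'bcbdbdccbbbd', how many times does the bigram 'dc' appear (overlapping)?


Scanning 'bcbdbdccbbbd' for bigram 'dc':
  Position 0: 'bc' -> no
  Position 1: 'cb' -> no
  Position 2: 'bd' -> no
  Position 3: 'db' -> no
  Position 4: 'bd' -> no
  Position 5: 'dc' -> MATCH
  Position 6: 'cc' -> no
  Position 7: 'cb' -> no
  Position 8: 'bb' -> no
  Position 9: 'bb' -> no
  Position 10: 'bd' -> no
Total matches: 1

1


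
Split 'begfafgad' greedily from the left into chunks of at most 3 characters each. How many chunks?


'begfafgad' has 9 characters.
Chunking with max size 3:
  Chunk 1: 'beg' (positions 0-2)
  Chunk 2: 'faf' (positions 3-5)
  Chunk 3: 'gad' (positions 6-8)
Total chunks: ceil(9 / 3) = 3

3


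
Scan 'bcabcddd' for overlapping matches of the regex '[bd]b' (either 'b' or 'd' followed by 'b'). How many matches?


Pattern: [bd]b means either 'b' or 'd' followed by 'b'.
Scanning 'bcabcddd' position-by-position:
  Pos 0: window 'bc' -> no
  Pos 1: window 'ca' -> no
  Pos 2: window 'ab' -> no
  Pos 3: window 'bc' -> no
  Pos 4: window 'cd' -> no
  Pos 5: window 'dd' -> no
  Pos 6: window 'dd' -> no
  Pos 7: window 'd' -> no
Total matches: 0

0


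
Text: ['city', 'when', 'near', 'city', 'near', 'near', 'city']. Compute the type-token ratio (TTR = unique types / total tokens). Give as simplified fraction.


Tokens: 7
Unique types: ('city', 'near', 'when') = 3
TTR = 3/7
Already in lowest terms.

3/7


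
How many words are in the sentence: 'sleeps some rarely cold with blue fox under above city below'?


Counting words by splitting on spaces:
  Word 1: 'sleeps'
  Word 2: 'some'
  Word 3: 'rarely'
  Word 4: 'cold'
  Word 5: 'with'
  Word 6: 'blue'
  Word 7: 'fox'
  Word 8: 'under'
  Word 9: 'above'
  Word 10: 'city'
  Word 11: 'below'
Total words: 11

11


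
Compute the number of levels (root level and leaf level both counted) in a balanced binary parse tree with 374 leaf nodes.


In a balanced binary tree with n leaves the deepest leaf is ceil(log2(n)) edges below the root,
so counting node levels inclusive of root and leaves gives ceil(log2(n)) + 1 levels.
log2(374) = 8.5469
ceil(8.5469) = 9
levels = 9 + 1 = 10

10


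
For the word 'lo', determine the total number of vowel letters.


Scanning each character of 'lo':
  Position 1: 'l' -> consonant (running count: 0)
  Position 2: 'o' -> vowel (running count: 1)
Total vowels: 1

1


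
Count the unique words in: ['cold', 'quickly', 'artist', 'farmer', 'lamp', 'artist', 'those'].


Listing all tokens and tracking unique types:
  Token 1: 'cold' -> NEW (unique so far: 1)
  Token 2: 'quickly' -> NEW (unique so far: 2)
  Token 3: 'artist' -> NEW (unique so far: 3)
  Token 4: 'farmer' -> NEW (unique so far: 4)
  Token 5: 'lamp' -> NEW (unique so far: 5)
  Token 6: 'artist' -> duplicate (unique so far: 5)
  Token 7: 'those' -> NEW (unique so far: 6)
Unique types: ('artist', 'cold', 'farmer', 'lamp', 'quickly', 'those')
Vocabulary size: 6

6


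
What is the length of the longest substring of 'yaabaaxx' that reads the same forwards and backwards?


Scanning 'yaabaaxx' for palindromic substrings.
Substring at positions 1-5: 'aabaa'.
Check: reverse('aabaa') = 'aabaa' -> palindrome confirmed.
Neighbouring characters ('y' / 'x') break symmetry, so it cannot extend further.
No longer palindromic substring exists; longest length = 5

5


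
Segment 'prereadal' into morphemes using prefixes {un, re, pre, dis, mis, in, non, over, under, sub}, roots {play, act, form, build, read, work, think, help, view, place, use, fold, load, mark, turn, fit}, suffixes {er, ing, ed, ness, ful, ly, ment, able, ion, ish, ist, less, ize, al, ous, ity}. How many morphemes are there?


Segmenting 'prereadal' against the inventory:
  'pre' -> prefix (morpheme 1)
  'read' -> root (morpheme 2)
  'al' -> suffix (morpheme 3)
Total morphemes: 3

3


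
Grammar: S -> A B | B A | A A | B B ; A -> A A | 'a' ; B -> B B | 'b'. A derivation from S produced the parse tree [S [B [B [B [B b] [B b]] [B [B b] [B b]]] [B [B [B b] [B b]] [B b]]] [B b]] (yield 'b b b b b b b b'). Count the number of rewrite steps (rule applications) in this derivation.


Every bracketed nonterminal node [X ...] in the tree is produced by exactly one rule application.
Reading the tree off as a leftmost derivation:
  Step 1: S  =>  B B   (applied S -> B B)
  Step 2: B B  =>  B B B   (applied B -> B B)
  Step 3: B B B  =>  B B B B   (applied B -> B B)
  Step 4: B B B B  =>  B B B B B   (applied B -> B B)
  Step 5: B B B B B  =>  b B B B B   (applied B -> b)
  Step 6: b B B B B  =>  b b B B B   (applied B -> b)
  Step 7: b b B B B  =>  b b B B B B   (applied B -> B B)
  Step 8: b b B B B B  =>  b b b B B B   (applied B -> b)
  Step 9: b b b B B B  =>  b b b b B B   (applied B -> b)
  Step 10: b b b b B B  =>  b b b b B B B   (applied B -> B B)
  Step 11: b b b b B B B  =>  b b b b B B B B   (applied B -> B B)
  Step 12: b b b b B B B B  =>  b b b b b B B B   (applied B -> b)
  Step 13: b b b b b B B B  =>  b b b b b b B B   (applied B -> b)
  Step 14: b b b b b b B B  =>  b b b b b b b B   (applied B -> b)
  Step 15: b b b b b b b B  =>  b b b b b b b b   (applied B -> b)
Final yield: b b b b b b b b
Total rewrite steps: 15

15


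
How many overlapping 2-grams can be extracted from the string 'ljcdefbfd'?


String 'ljcdefbfd' has length L = 9.
Number of overlapping n-grams = L - n + 1
Substituting: 9 - 2 + 1 = 8

8


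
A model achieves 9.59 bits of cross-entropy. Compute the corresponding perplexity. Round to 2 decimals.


Perplexity formula: PP = 2^H
H = 9.59
PP = 2^9.59
Decompose: 2^9.59 = 2^9 * 2^0.59
2^9 = 512, 2^0.59 ~ 1.5052467
PP ~ 512 * 1.5052467 = 770.6863104
Rounded to 2 decimals: 770.69

770.69


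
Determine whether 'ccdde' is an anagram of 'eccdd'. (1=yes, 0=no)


Sort characters of 'ccdde': 'ccdde'
Sort characters of 'eccdd': 'ccdde'
Sorted forms match -> they ARE anagrams
Result: 1

1
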